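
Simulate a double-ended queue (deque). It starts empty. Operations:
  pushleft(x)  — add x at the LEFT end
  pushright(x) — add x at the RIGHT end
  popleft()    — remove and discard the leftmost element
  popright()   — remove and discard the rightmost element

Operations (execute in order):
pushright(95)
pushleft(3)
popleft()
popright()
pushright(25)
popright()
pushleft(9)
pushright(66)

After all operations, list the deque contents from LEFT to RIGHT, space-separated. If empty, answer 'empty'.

Answer: 9 66

Derivation:
pushright(95): [95]
pushleft(3): [3, 95]
popleft(): [95]
popright(): []
pushright(25): [25]
popright(): []
pushleft(9): [9]
pushright(66): [9, 66]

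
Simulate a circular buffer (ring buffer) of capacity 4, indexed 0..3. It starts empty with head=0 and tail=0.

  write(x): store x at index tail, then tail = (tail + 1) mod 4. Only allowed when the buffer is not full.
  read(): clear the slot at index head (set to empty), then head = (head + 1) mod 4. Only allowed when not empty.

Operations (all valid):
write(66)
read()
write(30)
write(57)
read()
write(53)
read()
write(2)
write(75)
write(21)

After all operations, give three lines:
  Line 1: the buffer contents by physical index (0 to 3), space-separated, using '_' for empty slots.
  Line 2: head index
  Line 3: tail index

write(66): buf=[66 _ _ _], head=0, tail=1, size=1
read(): buf=[_ _ _ _], head=1, tail=1, size=0
write(30): buf=[_ 30 _ _], head=1, tail=2, size=1
write(57): buf=[_ 30 57 _], head=1, tail=3, size=2
read(): buf=[_ _ 57 _], head=2, tail=3, size=1
write(53): buf=[_ _ 57 53], head=2, tail=0, size=2
read(): buf=[_ _ _ 53], head=3, tail=0, size=1
write(2): buf=[2 _ _ 53], head=3, tail=1, size=2
write(75): buf=[2 75 _ 53], head=3, tail=2, size=3
write(21): buf=[2 75 21 53], head=3, tail=3, size=4

Answer: 2 75 21 53
3
3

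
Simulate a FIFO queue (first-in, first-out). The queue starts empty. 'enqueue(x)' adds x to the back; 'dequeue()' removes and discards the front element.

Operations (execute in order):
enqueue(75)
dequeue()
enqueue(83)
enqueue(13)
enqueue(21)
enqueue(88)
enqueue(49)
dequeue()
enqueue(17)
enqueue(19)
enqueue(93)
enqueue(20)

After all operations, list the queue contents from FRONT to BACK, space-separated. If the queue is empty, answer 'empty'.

enqueue(75): [75]
dequeue(): []
enqueue(83): [83]
enqueue(13): [83, 13]
enqueue(21): [83, 13, 21]
enqueue(88): [83, 13, 21, 88]
enqueue(49): [83, 13, 21, 88, 49]
dequeue(): [13, 21, 88, 49]
enqueue(17): [13, 21, 88, 49, 17]
enqueue(19): [13, 21, 88, 49, 17, 19]
enqueue(93): [13, 21, 88, 49, 17, 19, 93]
enqueue(20): [13, 21, 88, 49, 17, 19, 93, 20]

Answer: 13 21 88 49 17 19 93 20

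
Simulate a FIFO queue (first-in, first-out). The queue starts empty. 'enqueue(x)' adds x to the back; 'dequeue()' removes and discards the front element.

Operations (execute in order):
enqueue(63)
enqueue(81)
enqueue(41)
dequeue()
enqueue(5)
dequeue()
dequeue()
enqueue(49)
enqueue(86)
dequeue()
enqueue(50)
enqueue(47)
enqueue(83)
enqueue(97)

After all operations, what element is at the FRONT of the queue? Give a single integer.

Answer: 49

Derivation:
enqueue(63): queue = [63]
enqueue(81): queue = [63, 81]
enqueue(41): queue = [63, 81, 41]
dequeue(): queue = [81, 41]
enqueue(5): queue = [81, 41, 5]
dequeue(): queue = [41, 5]
dequeue(): queue = [5]
enqueue(49): queue = [5, 49]
enqueue(86): queue = [5, 49, 86]
dequeue(): queue = [49, 86]
enqueue(50): queue = [49, 86, 50]
enqueue(47): queue = [49, 86, 50, 47]
enqueue(83): queue = [49, 86, 50, 47, 83]
enqueue(97): queue = [49, 86, 50, 47, 83, 97]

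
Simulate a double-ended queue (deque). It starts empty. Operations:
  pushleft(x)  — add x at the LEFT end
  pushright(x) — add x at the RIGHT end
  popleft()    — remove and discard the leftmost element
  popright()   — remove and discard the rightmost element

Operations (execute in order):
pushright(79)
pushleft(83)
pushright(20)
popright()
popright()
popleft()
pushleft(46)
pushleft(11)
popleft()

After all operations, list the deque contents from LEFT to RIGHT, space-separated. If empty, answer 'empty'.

pushright(79): [79]
pushleft(83): [83, 79]
pushright(20): [83, 79, 20]
popright(): [83, 79]
popright(): [83]
popleft(): []
pushleft(46): [46]
pushleft(11): [11, 46]
popleft(): [46]

Answer: 46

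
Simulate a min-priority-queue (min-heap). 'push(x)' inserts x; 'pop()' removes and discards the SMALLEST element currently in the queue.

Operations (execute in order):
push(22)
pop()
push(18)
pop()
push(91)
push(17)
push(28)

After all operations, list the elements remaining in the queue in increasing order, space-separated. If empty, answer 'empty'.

push(22): heap contents = [22]
pop() → 22: heap contents = []
push(18): heap contents = [18]
pop() → 18: heap contents = []
push(91): heap contents = [91]
push(17): heap contents = [17, 91]
push(28): heap contents = [17, 28, 91]

Answer: 17 28 91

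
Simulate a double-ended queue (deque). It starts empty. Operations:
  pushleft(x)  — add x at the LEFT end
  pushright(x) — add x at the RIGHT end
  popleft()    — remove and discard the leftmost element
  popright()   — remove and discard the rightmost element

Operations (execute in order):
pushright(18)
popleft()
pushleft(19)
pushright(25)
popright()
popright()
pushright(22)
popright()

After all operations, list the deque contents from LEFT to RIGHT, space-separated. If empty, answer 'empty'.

Answer: empty

Derivation:
pushright(18): [18]
popleft(): []
pushleft(19): [19]
pushright(25): [19, 25]
popright(): [19]
popright(): []
pushright(22): [22]
popright(): []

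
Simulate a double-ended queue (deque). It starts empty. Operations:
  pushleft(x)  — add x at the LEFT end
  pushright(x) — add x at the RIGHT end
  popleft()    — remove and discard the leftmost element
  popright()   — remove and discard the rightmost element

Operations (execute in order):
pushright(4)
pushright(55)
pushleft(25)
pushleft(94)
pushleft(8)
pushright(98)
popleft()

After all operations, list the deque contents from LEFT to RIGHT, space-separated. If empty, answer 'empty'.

Answer: 94 25 4 55 98

Derivation:
pushright(4): [4]
pushright(55): [4, 55]
pushleft(25): [25, 4, 55]
pushleft(94): [94, 25, 4, 55]
pushleft(8): [8, 94, 25, 4, 55]
pushright(98): [8, 94, 25, 4, 55, 98]
popleft(): [94, 25, 4, 55, 98]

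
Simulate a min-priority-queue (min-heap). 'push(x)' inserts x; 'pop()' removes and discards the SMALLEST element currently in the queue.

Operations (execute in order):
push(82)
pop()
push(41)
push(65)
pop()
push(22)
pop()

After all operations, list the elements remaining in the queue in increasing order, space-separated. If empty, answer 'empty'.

Answer: 65

Derivation:
push(82): heap contents = [82]
pop() → 82: heap contents = []
push(41): heap contents = [41]
push(65): heap contents = [41, 65]
pop() → 41: heap contents = [65]
push(22): heap contents = [22, 65]
pop() → 22: heap contents = [65]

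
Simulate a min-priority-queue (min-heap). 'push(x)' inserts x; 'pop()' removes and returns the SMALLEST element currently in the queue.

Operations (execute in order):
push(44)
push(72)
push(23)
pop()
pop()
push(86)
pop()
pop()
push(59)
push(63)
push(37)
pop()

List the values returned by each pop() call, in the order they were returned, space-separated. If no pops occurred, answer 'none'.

Answer: 23 44 72 86 37

Derivation:
push(44): heap contents = [44]
push(72): heap contents = [44, 72]
push(23): heap contents = [23, 44, 72]
pop() → 23: heap contents = [44, 72]
pop() → 44: heap contents = [72]
push(86): heap contents = [72, 86]
pop() → 72: heap contents = [86]
pop() → 86: heap contents = []
push(59): heap contents = [59]
push(63): heap contents = [59, 63]
push(37): heap contents = [37, 59, 63]
pop() → 37: heap contents = [59, 63]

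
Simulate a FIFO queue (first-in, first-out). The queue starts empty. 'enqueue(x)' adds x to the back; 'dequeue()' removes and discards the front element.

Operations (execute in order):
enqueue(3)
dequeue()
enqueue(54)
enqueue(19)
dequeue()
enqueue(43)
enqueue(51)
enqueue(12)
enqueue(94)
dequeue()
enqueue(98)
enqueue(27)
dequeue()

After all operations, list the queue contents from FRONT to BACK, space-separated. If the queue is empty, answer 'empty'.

enqueue(3): [3]
dequeue(): []
enqueue(54): [54]
enqueue(19): [54, 19]
dequeue(): [19]
enqueue(43): [19, 43]
enqueue(51): [19, 43, 51]
enqueue(12): [19, 43, 51, 12]
enqueue(94): [19, 43, 51, 12, 94]
dequeue(): [43, 51, 12, 94]
enqueue(98): [43, 51, 12, 94, 98]
enqueue(27): [43, 51, 12, 94, 98, 27]
dequeue(): [51, 12, 94, 98, 27]

Answer: 51 12 94 98 27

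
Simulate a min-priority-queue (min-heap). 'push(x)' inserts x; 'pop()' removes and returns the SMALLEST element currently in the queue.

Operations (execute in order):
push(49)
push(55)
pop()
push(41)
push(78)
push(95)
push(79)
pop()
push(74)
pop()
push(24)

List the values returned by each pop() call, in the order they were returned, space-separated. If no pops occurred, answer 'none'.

Answer: 49 41 55

Derivation:
push(49): heap contents = [49]
push(55): heap contents = [49, 55]
pop() → 49: heap contents = [55]
push(41): heap contents = [41, 55]
push(78): heap contents = [41, 55, 78]
push(95): heap contents = [41, 55, 78, 95]
push(79): heap contents = [41, 55, 78, 79, 95]
pop() → 41: heap contents = [55, 78, 79, 95]
push(74): heap contents = [55, 74, 78, 79, 95]
pop() → 55: heap contents = [74, 78, 79, 95]
push(24): heap contents = [24, 74, 78, 79, 95]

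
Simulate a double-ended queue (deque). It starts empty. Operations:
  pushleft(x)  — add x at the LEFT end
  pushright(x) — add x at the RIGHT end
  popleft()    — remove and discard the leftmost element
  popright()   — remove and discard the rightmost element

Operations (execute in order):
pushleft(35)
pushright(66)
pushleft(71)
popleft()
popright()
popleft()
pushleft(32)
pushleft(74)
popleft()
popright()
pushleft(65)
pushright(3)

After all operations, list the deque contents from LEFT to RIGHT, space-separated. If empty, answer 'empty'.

Answer: 65 3

Derivation:
pushleft(35): [35]
pushright(66): [35, 66]
pushleft(71): [71, 35, 66]
popleft(): [35, 66]
popright(): [35]
popleft(): []
pushleft(32): [32]
pushleft(74): [74, 32]
popleft(): [32]
popright(): []
pushleft(65): [65]
pushright(3): [65, 3]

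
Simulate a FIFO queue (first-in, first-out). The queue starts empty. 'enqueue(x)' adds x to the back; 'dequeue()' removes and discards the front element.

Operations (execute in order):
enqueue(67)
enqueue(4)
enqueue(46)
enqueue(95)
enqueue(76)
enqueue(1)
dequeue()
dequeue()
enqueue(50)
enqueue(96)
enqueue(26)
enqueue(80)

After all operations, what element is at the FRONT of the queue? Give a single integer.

enqueue(67): queue = [67]
enqueue(4): queue = [67, 4]
enqueue(46): queue = [67, 4, 46]
enqueue(95): queue = [67, 4, 46, 95]
enqueue(76): queue = [67, 4, 46, 95, 76]
enqueue(1): queue = [67, 4, 46, 95, 76, 1]
dequeue(): queue = [4, 46, 95, 76, 1]
dequeue(): queue = [46, 95, 76, 1]
enqueue(50): queue = [46, 95, 76, 1, 50]
enqueue(96): queue = [46, 95, 76, 1, 50, 96]
enqueue(26): queue = [46, 95, 76, 1, 50, 96, 26]
enqueue(80): queue = [46, 95, 76, 1, 50, 96, 26, 80]

Answer: 46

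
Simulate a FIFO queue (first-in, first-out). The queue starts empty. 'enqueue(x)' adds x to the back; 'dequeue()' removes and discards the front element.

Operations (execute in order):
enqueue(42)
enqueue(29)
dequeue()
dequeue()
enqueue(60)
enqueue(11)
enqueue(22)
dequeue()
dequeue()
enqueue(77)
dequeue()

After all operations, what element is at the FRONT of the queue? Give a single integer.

Answer: 77

Derivation:
enqueue(42): queue = [42]
enqueue(29): queue = [42, 29]
dequeue(): queue = [29]
dequeue(): queue = []
enqueue(60): queue = [60]
enqueue(11): queue = [60, 11]
enqueue(22): queue = [60, 11, 22]
dequeue(): queue = [11, 22]
dequeue(): queue = [22]
enqueue(77): queue = [22, 77]
dequeue(): queue = [77]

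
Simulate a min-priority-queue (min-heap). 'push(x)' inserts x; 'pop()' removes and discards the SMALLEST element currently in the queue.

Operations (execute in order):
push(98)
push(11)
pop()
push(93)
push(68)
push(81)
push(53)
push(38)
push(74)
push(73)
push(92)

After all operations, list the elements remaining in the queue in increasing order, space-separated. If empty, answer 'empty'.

Answer: 38 53 68 73 74 81 92 93 98

Derivation:
push(98): heap contents = [98]
push(11): heap contents = [11, 98]
pop() → 11: heap contents = [98]
push(93): heap contents = [93, 98]
push(68): heap contents = [68, 93, 98]
push(81): heap contents = [68, 81, 93, 98]
push(53): heap contents = [53, 68, 81, 93, 98]
push(38): heap contents = [38, 53, 68, 81, 93, 98]
push(74): heap contents = [38, 53, 68, 74, 81, 93, 98]
push(73): heap contents = [38, 53, 68, 73, 74, 81, 93, 98]
push(92): heap contents = [38, 53, 68, 73, 74, 81, 92, 93, 98]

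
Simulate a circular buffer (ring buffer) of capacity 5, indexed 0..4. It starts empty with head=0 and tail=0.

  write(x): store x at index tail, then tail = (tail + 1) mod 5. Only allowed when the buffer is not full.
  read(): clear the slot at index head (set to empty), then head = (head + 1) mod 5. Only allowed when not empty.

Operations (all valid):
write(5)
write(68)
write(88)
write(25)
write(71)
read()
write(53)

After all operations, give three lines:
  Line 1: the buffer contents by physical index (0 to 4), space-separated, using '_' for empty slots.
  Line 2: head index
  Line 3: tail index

Answer: 53 68 88 25 71
1
1

Derivation:
write(5): buf=[5 _ _ _ _], head=0, tail=1, size=1
write(68): buf=[5 68 _ _ _], head=0, tail=2, size=2
write(88): buf=[5 68 88 _ _], head=0, tail=3, size=3
write(25): buf=[5 68 88 25 _], head=0, tail=4, size=4
write(71): buf=[5 68 88 25 71], head=0, tail=0, size=5
read(): buf=[_ 68 88 25 71], head=1, tail=0, size=4
write(53): buf=[53 68 88 25 71], head=1, tail=1, size=5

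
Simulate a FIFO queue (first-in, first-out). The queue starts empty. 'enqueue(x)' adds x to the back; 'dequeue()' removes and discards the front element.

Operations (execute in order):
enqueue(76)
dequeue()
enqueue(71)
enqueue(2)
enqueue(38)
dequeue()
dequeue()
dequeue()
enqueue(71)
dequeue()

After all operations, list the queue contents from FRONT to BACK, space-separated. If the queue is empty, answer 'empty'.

Answer: empty

Derivation:
enqueue(76): [76]
dequeue(): []
enqueue(71): [71]
enqueue(2): [71, 2]
enqueue(38): [71, 2, 38]
dequeue(): [2, 38]
dequeue(): [38]
dequeue(): []
enqueue(71): [71]
dequeue(): []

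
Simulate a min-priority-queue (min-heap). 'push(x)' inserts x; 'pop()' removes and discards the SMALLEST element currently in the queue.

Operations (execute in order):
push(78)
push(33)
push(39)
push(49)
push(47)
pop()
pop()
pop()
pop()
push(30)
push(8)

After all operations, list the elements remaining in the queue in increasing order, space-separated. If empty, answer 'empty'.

Answer: 8 30 78

Derivation:
push(78): heap contents = [78]
push(33): heap contents = [33, 78]
push(39): heap contents = [33, 39, 78]
push(49): heap contents = [33, 39, 49, 78]
push(47): heap contents = [33, 39, 47, 49, 78]
pop() → 33: heap contents = [39, 47, 49, 78]
pop() → 39: heap contents = [47, 49, 78]
pop() → 47: heap contents = [49, 78]
pop() → 49: heap contents = [78]
push(30): heap contents = [30, 78]
push(8): heap contents = [8, 30, 78]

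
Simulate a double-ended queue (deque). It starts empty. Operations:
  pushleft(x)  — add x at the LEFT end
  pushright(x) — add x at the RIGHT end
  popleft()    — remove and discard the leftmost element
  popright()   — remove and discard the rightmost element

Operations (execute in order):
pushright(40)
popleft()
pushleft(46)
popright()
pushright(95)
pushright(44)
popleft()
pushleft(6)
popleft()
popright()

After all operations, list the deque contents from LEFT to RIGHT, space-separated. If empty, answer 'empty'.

pushright(40): [40]
popleft(): []
pushleft(46): [46]
popright(): []
pushright(95): [95]
pushright(44): [95, 44]
popleft(): [44]
pushleft(6): [6, 44]
popleft(): [44]
popright(): []

Answer: empty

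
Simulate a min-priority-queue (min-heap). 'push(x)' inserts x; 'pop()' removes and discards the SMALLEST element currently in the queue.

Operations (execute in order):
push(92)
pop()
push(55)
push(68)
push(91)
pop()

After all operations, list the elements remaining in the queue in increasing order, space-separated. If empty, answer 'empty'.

push(92): heap contents = [92]
pop() → 92: heap contents = []
push(55): heap contents = [55]
push(68): heap contents = [55, 68]
push(91): heap contents = [55, 68, 91]
pop() → 55: heap contents = [68, 91]

Answer: 68 91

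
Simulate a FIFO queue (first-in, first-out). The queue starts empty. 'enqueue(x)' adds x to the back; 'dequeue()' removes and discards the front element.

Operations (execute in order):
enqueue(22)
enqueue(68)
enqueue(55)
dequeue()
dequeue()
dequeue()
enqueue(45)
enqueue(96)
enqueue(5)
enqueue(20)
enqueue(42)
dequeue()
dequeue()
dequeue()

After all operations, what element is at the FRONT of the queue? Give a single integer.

Answer: 20

Derivation:
enqueue(22): queue = [22]
enqueue(68): queue = [22, 68]
enqueue(55): queue = [22, 68, 55]
dequeue(): queue = [68, 55]
dequeue(): queue = [55]
dequeue(): queue = []
enqueue(45): queue = [45]
enqueue(96): queue = [45, 96]
enqueue(5): queue = [45, 96, 5]
enqueue(20): queue = [45, 96, 5, 20]
enqueue(42): queue = [45, 96, 5, 20, 42]
dequeue(): queue = [96, 5, 20, 42]
dequeue(): queue = [5, 20, 42]
dequeue(): queue = [20, 42]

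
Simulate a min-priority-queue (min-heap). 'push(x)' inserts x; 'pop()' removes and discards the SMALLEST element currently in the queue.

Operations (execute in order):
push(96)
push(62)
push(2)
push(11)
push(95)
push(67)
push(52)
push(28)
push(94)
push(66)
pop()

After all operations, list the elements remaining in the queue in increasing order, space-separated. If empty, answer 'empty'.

push(96): heap contents = [96]
push(62): heap contents = [62, 96]
push(2): heap contents = [2, 62, 96]
push(11): heap contents = [2, 11, 62, 96]
push(95): heap contents = [2, 11, 62, 95, 96]
push(67): heap contents = [2, 11, 62, 67, 95, 96]
push(52): heap contents = [2, 11, 52, 62, 67, 95, 96]
push(28): heap contents = [2, 11, 28, 52, 62, 67, 95, 96]
push(94): heap contents = [2, 11, 28, 52, 62, 67, 94, 95, 96]
push(66): heap contents = [2, 11, 28, 52, 62, 66, 67, 94, 95, 96]
pop() → 2: heap contents = [11, 28, 52, 62, 66, 67, 94, 95, 96]

Answer: 11 28 52 62 66 67 94 95 96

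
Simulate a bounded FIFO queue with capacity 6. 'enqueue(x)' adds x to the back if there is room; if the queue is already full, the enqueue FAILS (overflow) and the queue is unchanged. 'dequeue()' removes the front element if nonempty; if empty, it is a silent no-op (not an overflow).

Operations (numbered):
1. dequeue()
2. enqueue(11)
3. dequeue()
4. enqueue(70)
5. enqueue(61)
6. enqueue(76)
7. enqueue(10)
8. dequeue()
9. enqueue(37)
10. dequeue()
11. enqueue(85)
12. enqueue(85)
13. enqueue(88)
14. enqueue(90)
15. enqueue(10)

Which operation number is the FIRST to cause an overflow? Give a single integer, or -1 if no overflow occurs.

1. dequeue(): empty, no-op, size=0
2. enqueue(11): size=1
3. dequeue(): size=0
4. enqueue(70): size=1
5. enqueue(61): size=2
6. enqueue(76): size=3
7. enqueue(10): size=4
8. dequeue(): size=3
9. enqueue(37): size=4
10. dequeue(): size=3
11. enqueue(85): size=4
12. enqueue(85): size=5
13. enqueue(88): size=6
14. enqueue(90): size=6=cap → OVERFLOW (fail)
15. enqueue(10): size=6=cap → OVERFLOW (fail)

Answer: 14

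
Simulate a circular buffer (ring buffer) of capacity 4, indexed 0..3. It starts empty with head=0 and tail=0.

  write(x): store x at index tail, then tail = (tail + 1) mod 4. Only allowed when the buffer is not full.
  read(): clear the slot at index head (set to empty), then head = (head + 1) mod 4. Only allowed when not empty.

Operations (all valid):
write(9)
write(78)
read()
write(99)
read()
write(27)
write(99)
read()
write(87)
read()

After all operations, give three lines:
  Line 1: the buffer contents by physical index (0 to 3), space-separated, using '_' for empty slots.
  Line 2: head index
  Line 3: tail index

write(9): buf=[9 _ _ _], head=0, tail=1, size=1
write(78): buf=[9 78 _ _], head=0, tail=2, size=2
read(): buf=[_ 78 _ _], head=1, tail=2, size=1
write(99): buf=[_ 78 99 _], head=1, tail=3, size=2
read(): buf=[_ _ 99 _], head=2, tail=3, size=1
write(27): buf=[_ _ 99 27], head=2, tail=0, size=2
write(99): buf=[99 _ 99 27], head=2, tail=1, size=3
read(): buf=[99 _ _ 27], head=3, tail=1, size=2
write(87): buf=[99 87 _ 27], head=3, tail=2, size=3
read(): buf=[99 87 _ _], head=0, tail=2, size=2

Answer: 99 87 _ _
0
2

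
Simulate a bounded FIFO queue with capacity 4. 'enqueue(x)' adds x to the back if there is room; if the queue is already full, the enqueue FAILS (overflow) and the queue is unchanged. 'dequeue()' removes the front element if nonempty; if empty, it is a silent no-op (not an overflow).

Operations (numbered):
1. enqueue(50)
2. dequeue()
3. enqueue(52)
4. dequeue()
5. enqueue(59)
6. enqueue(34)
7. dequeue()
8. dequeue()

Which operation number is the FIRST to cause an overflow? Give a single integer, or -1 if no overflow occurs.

Answer: -1

Derivation:
1. enqueue(50): size=1
2. dequeue(): size=0
3. enqueue(52): size=1
4. dequeue(): size=0
5. enqueue(59): size=1
6. enqueue(34): size=2
7. dequeue(): size=1
8. dequeue(): size=0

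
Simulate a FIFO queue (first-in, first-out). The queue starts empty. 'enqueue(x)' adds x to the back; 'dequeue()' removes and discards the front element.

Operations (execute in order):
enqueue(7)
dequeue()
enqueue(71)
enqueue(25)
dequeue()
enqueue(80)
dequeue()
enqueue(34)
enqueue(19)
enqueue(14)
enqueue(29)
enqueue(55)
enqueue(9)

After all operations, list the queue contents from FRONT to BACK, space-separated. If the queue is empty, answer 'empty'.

enqueue(7): [7]
dequeue(): []
enqueue(71): [71]
enqueue(25): [71, 25]
dequeue(): [25]
enqueue(80): [25, 80]
dequeue(): [80]
enqueue(34): [80, 34]
enqueue(19): [80, 34, 19]
enqueue(14): [80, 34, 19, 14]
enqueue(29): [80, 34, 19, 14, 29]
enqueue(55): [80, 34, 19, 14, 29, 55]
enqueue(9): [80, 34, 19, 14, 29, 55, 9]

Answer: 80 34 19 14 29 55 9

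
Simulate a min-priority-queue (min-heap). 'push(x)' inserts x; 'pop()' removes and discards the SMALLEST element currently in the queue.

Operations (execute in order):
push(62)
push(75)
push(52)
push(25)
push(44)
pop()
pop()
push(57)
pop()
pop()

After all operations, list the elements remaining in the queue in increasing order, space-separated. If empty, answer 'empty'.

Answer: 62 75

Derivation:
push(62): heap contents = [62]
push(75): heap contents = [62, 75]
push(52): heap contents = [52, 62, 75]
push(25): heap contents = [25, 52, 62, 75]
push(44): heap contents = [25, 44, 52, 62, 75]
pop() → 25: heap contents = [44, 52, 62, 75]
pop() → 44: heap contents = [52, 62, 75]
push(57): heap contents = [52, 57, 62, 75]
pop() → 52: heap contents = [57, 62, 75]
pop() → 57: heap contents = [62, 75]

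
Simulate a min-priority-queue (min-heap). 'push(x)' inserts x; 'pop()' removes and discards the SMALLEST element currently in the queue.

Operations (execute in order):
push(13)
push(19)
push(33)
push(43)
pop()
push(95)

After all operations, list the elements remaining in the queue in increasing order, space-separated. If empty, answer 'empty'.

Answer: 19 33 43 95

Derivation:
push(13): heap contents = [13]
push(19): heap contents = [13, 19]
push(33): heap contents = [13, 19, 33]
push(43): heap contents = [13, 19, 33, 43]
pop() → 13: heap contents = [19, 33, 43]
push(95): heap contents = [19, 33, 43, 95]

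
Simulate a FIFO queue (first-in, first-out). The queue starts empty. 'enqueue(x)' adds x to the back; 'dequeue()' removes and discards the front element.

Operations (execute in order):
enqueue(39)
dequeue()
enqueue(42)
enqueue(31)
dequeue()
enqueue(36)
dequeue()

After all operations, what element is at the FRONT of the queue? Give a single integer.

enqueue(39): queue = [39]
dequeue(): queue = []
enqueue(42): queue = [42]
enqueue(31): queue = [42, 31]
dequeue(): queue = [31]
enqueue(36): queue = [31, 36]
dequeue(): queue = [36]

Answer: 36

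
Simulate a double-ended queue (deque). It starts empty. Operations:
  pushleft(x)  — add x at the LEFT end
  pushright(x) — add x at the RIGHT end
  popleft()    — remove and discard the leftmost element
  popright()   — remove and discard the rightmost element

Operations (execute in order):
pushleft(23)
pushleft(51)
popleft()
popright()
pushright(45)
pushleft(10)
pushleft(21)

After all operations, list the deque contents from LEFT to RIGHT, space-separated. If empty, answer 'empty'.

Answer: 21 10 45

Derivation:
pushleft(23): [23]
pushleft(51): [51, 23]
popleft(): [23]
popright(): []
pushright(45): [45]
pushleft(10): [10, 45]
pushleft(21): [21, 10, 45]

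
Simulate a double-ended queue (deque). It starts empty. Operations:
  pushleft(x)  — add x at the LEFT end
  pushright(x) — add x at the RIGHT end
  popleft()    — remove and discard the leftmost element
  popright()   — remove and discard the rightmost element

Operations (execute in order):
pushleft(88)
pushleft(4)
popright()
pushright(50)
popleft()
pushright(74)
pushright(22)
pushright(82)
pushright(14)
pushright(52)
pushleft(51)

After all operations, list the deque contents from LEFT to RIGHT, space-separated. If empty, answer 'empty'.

Answer: 51 50 74 22 82 14 52

Derivation:
pushleft(88): [88]
pushleft(4): [4, 88]
popright(): [4]
pushright(50): [4, 50]
popleft(): [50]
pushright(74): [50, 74]
pushright(22): [50, 74, 22]
pushright(82): [50, 74, 22, 82]
pushright(14): [50, 74, 22, 82, 14]
pushright(52): [50, 74, 22, 82, 14, 52]
pushleft(51): [51, 50, 74, 22, 82, 14, 52]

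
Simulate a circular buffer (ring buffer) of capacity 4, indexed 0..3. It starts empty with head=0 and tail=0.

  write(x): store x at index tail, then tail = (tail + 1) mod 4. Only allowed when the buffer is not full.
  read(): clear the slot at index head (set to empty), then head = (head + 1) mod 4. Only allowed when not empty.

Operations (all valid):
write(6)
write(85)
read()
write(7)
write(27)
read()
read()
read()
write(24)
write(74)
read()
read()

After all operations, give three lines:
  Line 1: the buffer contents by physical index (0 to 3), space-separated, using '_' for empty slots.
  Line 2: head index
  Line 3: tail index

write(6): buf=[6 _ _ _], head=0, tail=1, size=1
write(85): buf=[6 85 _ _], head=0, tail=2, size=2
read(): buf=[_ 85 _ _], head=1, tail=2, size=1
write(7): buf=[_ 85 7 _], head=1, tail=3, size=2
write(27): buf=[_ 85 7 27], head=1, tail=0, size=3
read(): buf=[_ _ 7 27], head=2, tail=0, size=2
read(): buf=[_ _ _ 27], head=3, tail=0, size=1
read(): buf=[_ _ _ _], head=0, tail=0, size=0
write(24): buf=[24 _ _ _], head=0, tail=1, size=1
write(74): buf=[24 74 _ _], head=0, tail=2, size=2
read(): buf=[_ 74 _ _], head=1, tail=2, size=1
read(): buf=[_ _ _ _], head=2, tail=2, size=0

Answer: _ _ _ _
2
2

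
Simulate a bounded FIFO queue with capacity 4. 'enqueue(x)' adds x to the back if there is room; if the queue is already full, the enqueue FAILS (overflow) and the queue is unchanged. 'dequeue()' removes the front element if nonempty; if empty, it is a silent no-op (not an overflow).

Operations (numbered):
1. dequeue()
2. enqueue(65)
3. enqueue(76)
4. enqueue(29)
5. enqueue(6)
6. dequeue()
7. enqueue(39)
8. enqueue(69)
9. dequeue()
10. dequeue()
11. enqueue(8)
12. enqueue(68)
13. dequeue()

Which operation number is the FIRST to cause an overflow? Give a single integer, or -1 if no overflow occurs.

Answer: 8

Derivation:
1. dequeue(): empty, no-op, size=0
2. enqueue(65): size=1
3. enqueue(76): size=2
4. enqueue(29): size=3
5. enqueue(6): size=4
6. dequeue(): size=3
7. enqueue(39): size=4
8. enqueue(69): size=4=cap → OVERFLOW (fail)
9. dequeue(): size=3
10. dequeue(): size=2
11. enqueue(8): size=3
12. enqueue(68): size=4
13. dequeue(): size=3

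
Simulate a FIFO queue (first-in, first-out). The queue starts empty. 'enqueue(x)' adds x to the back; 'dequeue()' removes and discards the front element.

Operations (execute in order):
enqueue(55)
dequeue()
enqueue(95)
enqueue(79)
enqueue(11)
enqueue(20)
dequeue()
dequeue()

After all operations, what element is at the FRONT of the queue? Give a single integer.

Answer: 11

Derivation:
enqueue(55): queue = [55]
dequeue(): queue = []
enqueue(95): queue = [95]
enqueue(79): queue = [95, 79]
enqueue(11): queue = [95, 79, 11]
enqueue(20): queue = [95, 79, 11, 20]
dequeue(): queue = [79, 11, 20]
dequeue(): queue = [11, 20]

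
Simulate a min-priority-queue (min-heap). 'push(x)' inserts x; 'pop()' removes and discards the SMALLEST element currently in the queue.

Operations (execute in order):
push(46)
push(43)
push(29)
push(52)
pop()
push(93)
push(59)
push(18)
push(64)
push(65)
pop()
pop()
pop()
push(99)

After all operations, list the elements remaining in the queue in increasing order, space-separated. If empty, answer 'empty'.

Answer: 52 59 64 65 93 99

Derivation:
push(46): heap contents = [46]
push(43): heap contents = [43, 46]
push(29): heap contents = [29, 43, 46]
push(52): heap contents = [29, 43, 46, 52]
pop() → 29: heap contents = [43, 46, 52]
push(93): heap contents = [43, 46, 52, 93]
push(59): heap contents = [43, 46, 52, 59, 93]
push(18): heap contents = [18, 43, 46, 52, 59, 93]
push(64): heap contents = [18, 43, 46, 52, 59, 64, 93]
push(65): heap contents = [18, 43, 46, 52, 59, 64, 65, 93]
pop() → 18: heap contents = [43, 46, 52, 59, 64, 65, 93]
pop() → 43: heap contents = [46, 52, 59, 64, 65, 93]
pop() → 46: heap contents = [52, 59, 64, 65, 93]
push(99): heap contents = [52, 59, 64, 65, 93, 99]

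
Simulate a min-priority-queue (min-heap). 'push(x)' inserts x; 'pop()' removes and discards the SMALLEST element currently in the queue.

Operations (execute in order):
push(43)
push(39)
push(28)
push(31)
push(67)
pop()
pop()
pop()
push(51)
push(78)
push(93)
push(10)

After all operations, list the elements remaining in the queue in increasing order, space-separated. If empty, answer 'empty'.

push(43): heap contents = [43]
push(39): heap contents = [39, 43]
push(28): heap contents = [28, 39, 43]
push(31): heap contents = [28, 31, 39, 43]
push(67): heap contents = [28, 31, 39, 43, 67]
pop() → 28: heap contents = [31, 39, 43, 67]
pop() → 31: heap contents = [39, 43, 67]
pop() → 39: heap contents = [43, 67]
push(51): heap contents = [43, 51, 67]
push(78): heap contents = [43, 51, 67, 78]
push(93): heap contents = [43, 51, 67, 78, 93]
push(10): heap contents = [10, 43, 51, 67, 78, 93]

Answer: 10 43 51 67 78 93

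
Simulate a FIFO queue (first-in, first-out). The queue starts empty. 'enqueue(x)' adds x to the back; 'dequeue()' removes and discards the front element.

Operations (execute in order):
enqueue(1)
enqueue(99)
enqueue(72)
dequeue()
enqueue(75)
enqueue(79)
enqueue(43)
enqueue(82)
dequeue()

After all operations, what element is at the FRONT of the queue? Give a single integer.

enqueue(1): queue = [1]
enqueue(99): queue = [1, 99]
enqueue(72): queue = [1, 99, 72]
dequeue(): queue = [99, 72]
enqueue(75): queue = [99, 72, 75]
enqueue(79): queue = [99, 72, 75, 79]
enqueue(43): queue = [99, 72, 75, 79, 43]
enqueue(82): queue = [99, 72, 75, 79, 43, 82]
dequeue(): queue = [72, 75, 79, 43, 82]

Answer: 72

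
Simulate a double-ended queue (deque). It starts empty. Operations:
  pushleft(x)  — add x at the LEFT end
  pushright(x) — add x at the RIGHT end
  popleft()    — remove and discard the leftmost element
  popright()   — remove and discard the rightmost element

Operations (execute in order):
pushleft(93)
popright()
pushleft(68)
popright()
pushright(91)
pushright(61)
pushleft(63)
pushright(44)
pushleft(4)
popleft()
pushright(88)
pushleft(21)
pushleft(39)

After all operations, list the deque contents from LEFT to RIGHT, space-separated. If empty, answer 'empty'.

Answer: 39 21 63 91 61 44 88

Derivation:
pushleft(93): [93]
popright(): []
pushleft(68): [68]
popright(): []
pushright(91): [91]
pushright(61): [91, 61]
pushleft(63): [63, 91, 61]
pushright(44): [63, 91, 61, 44]
pushleft(4): [4, 63, 91, 61, 44]
popleft(): [63, 91, 61, 44]
pushright(88): [63, 91, 61, 44, 88]
pushleft(21): [21, 63, 91, 61, 44, 88]
pushleft(39): [39, 21, 63, 91, 61, 44, 88]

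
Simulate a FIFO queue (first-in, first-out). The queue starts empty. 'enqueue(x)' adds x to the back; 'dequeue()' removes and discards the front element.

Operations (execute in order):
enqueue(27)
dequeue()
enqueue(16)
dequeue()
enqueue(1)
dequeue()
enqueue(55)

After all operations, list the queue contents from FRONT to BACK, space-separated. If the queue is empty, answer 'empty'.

enqueue(27): [27]
dequeue(): []
enqueue(16): [16]
dequeue(): []
enqueue(1): [1]
dequeue(): []
enqueue(55): [55]

Answer: 55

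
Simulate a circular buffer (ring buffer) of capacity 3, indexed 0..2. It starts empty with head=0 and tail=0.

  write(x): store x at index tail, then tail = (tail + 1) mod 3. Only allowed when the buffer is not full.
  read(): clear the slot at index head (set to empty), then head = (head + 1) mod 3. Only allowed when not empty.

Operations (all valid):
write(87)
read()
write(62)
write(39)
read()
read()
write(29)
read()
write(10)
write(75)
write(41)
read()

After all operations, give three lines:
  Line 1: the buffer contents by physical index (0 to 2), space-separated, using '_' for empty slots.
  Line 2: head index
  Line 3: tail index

write(87): buf=[87 _ _], head=0, tail=1, size=1
read(): buf=[_ _ _], head=1, tail=1, size=0
write(62): buf=[_ 62 _], head=1, tail=2, size=1
write(39): buf=[_ 62 39], head=1, tail=0, size=2
read(): buf=[_ _ 39], head=2, tail=0, size=1
read(): buf=[_ _ _], head=0, tail=0, size=0
write(29): buf=[29 _ _], head=0, tail=1, size=1
read(): buf=[_ _ _], head=1, tail=1, size=0
write(10): buf=[_ 10 _], head=1, tail=2, size=1
write(75): buf=[_ 10 75], head=1, tail=0, size=2
write(41): buf=[41 10 75], head=1, tail=1, size=3
read(): buf=[41 _ 75], head=2, tail=1, size=2

Answer: 41 _ 75
2
1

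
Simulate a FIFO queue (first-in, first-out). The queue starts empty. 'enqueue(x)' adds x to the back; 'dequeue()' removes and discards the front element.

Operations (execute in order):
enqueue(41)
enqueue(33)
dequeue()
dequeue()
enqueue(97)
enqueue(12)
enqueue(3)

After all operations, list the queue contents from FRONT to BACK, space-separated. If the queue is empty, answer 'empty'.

Answer: 97 12 3

Derivation:
enqueue(41): [41]
enqueue(33): [41, 33]
dequeue(): [33]
dequeue(): []
enqueue(97): [97]
enqueue(12): [97, 12]
enqueue(3): [97, 12, 3]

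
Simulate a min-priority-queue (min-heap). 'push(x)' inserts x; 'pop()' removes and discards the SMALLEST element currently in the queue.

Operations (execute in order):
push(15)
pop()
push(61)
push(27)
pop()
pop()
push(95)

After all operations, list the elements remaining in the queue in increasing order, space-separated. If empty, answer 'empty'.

Answer: 95

Derivation:
push(15): heap contents = [15]
pop() → 15: heap contents = []
push(61): heap contents = [61]
push(27): heap contents = [27, 61]
pop() → 27: heap contents = [61]
pop() → 61: heap contents = []
push(95): heap contents = [95]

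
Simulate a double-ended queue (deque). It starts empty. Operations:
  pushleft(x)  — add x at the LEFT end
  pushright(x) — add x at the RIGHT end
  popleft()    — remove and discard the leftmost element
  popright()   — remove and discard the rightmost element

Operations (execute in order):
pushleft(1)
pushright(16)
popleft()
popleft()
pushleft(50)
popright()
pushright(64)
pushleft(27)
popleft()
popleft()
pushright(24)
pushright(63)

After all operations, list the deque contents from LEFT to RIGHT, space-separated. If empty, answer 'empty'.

pushleft(1): [1]
pushright(16): [1, 16]
popleft(): [16]
popleft(): []
pushleft(50): [50]
popright(): []
pushright(64): [64]
pushleft(27): [27, 64]
popleft(): [64]
popleft(): []
pushright(24): [24]
pushright(63): [24, 63]

Answer: 24 63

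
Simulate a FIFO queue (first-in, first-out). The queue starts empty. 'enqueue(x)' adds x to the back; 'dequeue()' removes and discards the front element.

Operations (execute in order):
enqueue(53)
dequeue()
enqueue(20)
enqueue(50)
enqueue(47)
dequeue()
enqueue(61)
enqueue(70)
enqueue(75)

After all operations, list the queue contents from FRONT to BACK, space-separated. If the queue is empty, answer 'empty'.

enqueue(53): [53]
dequeue(): []
enqueue(20): [20]
enqueue(50): [20, 50]
enqueue(47): [20, 50, 47]
dequeue(): [50, 47]
enqueue(61): [50, 47, 61]
enqueue(70): [50, 47, 61, 70]
enqueue(75): [50, 47, 61, 70, 75]

Answer: 50 47 61 70 75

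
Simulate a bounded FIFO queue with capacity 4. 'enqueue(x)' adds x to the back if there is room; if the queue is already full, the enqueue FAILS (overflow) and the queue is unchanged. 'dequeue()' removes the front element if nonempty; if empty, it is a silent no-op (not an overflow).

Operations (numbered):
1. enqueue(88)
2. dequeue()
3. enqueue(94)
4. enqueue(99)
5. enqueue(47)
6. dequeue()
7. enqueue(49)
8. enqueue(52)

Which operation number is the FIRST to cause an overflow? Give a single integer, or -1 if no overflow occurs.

1. enqueue(88): size=1
2. dequeue(): size=0
3. enqueue(94): size=1
4. enqueue(99): size=2
5. enqueue(47): size=3
6. dequeue(): size=2
7. enqueue(49): size=3
8. enqueue(52): size=4

Answer: -1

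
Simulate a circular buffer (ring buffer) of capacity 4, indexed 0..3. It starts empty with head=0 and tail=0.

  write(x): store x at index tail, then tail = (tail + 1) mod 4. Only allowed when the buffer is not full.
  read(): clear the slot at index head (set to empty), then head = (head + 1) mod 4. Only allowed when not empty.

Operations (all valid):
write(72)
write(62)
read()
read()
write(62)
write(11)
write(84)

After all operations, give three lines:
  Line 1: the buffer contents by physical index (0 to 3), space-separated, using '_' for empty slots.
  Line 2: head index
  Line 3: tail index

write(72): buf=[72 _ _ _], head=0, tail=1, size=1
write(62): buf=[72 62 _ _], head=0, tail=2, size=2
read(): buf=[_ 62 _ _], head=1, tail=2, size=1
read(): buf=[_ _ _ _], head=2, tail=2, size=0
write(62): buf=[_ _ 62 _], head=2, tail=3, size=1
write(11): buf=[_ _ 62 11], head=2, tail=0, size=2
write(84): buf=[84 _ 62 11], head=2, tail=1, size=3

Answer: 84 _ 62 11
2
1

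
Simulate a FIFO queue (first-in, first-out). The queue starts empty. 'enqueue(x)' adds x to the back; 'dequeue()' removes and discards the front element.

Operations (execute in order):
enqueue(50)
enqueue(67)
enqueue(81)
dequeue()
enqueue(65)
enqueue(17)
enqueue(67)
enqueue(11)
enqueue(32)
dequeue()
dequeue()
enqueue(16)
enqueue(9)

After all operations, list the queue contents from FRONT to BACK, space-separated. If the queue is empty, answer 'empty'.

enqueue(50): [50]
enqueue(67): [50, 67]
enqueue(81): [50, 67, 81]
dequeue(): [67, 81]
enqueue(65): [67, 81, 65]
enqueue(17): [67, 81, 65, 17]
enqueue(67): [67, 81, 65, 17, 67]
enqueue(11): [67, 81, 65, 17, 67, 11]
enqueue(32): [67, 81, 65, 17, 67, 11, 32]
dequeue(): [81, 65, 17, 67, 11, 32]
dequeue(): [65, 17, 67, 11, 32]
enqueue(16): [65, 17, 67, 11, 32, 16]
enqueue(9): [65, 17, 67, 11, 32, 16, 9]

Answer: 65 17 67 11 32 16 9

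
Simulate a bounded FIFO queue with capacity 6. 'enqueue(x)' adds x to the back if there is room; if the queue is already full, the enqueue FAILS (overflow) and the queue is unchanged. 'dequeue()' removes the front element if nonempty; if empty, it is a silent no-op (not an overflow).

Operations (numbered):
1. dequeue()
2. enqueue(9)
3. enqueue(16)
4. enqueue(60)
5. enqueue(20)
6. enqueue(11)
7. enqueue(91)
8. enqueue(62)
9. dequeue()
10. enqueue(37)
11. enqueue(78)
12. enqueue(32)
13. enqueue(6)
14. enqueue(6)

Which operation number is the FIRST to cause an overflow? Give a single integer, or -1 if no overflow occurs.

Answer: 8

Derivation:
1. dequeue(): empty, no-op, size=0
2. enqueue(9): size=1
3. enqueue(16): size=2
4. enqueue(60): size=3
5. enqueue(20): size=4
6. enqueue(11): size=5
7. enqueue(91): size=6
8. enqueue(62): size=6=cap → OVERFLOW (fail)
9. dequeue(): size=5
10. enqueue(37): size=6
11. enqueue(78): size=6=cap → OVERFLOW (fail)
12. enqueue(32): size=6=cap → OVERFLOW (fail)
13. enqueue(6): size=6=cap → OVERFLOW (fail)
14. enqueue(6): size=6=cap → OVERFLOW (fail)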